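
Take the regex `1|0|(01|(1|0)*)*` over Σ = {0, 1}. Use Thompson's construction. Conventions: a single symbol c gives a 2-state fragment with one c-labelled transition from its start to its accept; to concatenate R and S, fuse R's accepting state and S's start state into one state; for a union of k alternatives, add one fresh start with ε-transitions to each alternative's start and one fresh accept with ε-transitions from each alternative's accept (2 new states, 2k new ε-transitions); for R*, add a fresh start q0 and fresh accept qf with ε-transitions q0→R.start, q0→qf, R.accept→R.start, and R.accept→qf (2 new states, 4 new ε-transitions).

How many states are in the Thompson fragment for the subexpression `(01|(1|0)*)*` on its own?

15

Fragment for `(01|(1|0)*)*`:
Each of the 4 symbol leaves contributes a 2-state fragment.
  01 = 3 states
  1|0 = 6 states
  (1|0)* = 8 states
  01|(1|0)* = 13 states
  (01|(1|0)*)* = 15 states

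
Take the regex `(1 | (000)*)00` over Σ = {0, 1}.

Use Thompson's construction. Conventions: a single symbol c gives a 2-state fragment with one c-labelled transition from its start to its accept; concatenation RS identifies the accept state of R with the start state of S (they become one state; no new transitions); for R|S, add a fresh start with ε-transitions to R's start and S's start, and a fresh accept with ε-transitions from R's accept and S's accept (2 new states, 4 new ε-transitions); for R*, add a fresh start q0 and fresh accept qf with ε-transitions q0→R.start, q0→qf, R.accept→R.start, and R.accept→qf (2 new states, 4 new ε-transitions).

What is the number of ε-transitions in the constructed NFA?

8

By structural recursion:
Each of the 6 symbol leaves contributes 0 ε-transitions.
  000 → 0 ε-transitions
  (000)* → 4 ε-transitions
  1 | (000)* → 8 ε-transitions
  (1 | (000)*)00 → 8 ε-transitions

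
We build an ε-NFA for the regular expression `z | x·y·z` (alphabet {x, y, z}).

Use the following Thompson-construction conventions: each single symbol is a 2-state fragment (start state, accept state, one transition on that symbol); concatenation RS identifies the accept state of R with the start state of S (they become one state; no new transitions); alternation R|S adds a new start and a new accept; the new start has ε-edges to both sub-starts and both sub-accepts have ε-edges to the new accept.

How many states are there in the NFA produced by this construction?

8

Recursing over subexpressions:
Each of the 4 symbol leaves contributes a 2-state fragment.
  x·y·z — 4 states
  z | x·y·z — 8 states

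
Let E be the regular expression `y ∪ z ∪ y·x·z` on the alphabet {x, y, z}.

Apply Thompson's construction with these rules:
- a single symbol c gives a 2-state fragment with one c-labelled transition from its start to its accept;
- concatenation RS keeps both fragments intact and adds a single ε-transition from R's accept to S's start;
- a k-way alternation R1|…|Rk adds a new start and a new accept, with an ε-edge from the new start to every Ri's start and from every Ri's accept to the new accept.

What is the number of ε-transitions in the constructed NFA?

8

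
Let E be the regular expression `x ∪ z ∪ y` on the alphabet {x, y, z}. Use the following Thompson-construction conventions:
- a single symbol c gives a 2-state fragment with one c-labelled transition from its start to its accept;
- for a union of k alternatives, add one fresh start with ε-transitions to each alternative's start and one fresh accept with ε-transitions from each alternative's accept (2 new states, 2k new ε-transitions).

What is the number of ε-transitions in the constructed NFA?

6

By structural recursion:
Each of the 3 symbol leaves contributes 0 ε-transitions.
  x ∪ z ∪ y — 6 ε-transitions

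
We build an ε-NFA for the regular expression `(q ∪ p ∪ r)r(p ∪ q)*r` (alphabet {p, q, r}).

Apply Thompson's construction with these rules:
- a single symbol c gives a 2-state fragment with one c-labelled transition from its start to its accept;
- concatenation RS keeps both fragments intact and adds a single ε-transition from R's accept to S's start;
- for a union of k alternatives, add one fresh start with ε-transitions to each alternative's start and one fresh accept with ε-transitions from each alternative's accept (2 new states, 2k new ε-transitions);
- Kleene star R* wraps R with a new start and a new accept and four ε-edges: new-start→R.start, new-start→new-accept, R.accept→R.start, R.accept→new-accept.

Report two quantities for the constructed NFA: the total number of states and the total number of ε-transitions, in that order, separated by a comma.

By structural recursion:
Each of the 7 symbol leaves contributes 2 states and 0 ε-transitions.
  q ∪ p ∪ r — 8 states, 6 ε-transitions
  p ∪ q — 6 states, 4 ε-transitions
  (p ∪ q)* — 8 states, 8 ε-transitions
  (q ∪ p ∪ r)r(p ∪ q)*r — 20 states, 17 ε-transitions

20, 17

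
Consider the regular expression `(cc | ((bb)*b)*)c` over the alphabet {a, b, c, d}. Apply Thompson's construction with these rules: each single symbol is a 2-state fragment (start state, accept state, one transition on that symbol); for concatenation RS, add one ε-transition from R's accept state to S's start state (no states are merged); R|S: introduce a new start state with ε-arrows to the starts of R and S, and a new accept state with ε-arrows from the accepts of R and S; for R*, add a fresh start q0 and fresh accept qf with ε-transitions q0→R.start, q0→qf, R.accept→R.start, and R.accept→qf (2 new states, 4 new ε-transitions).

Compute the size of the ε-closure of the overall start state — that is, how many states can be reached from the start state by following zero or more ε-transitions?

Compute the ε-closure size of each fragment's start state recursively; a symbol fragment's start has no outgoing ε-edge, so its closure is just itself (size 1).
  cc → C equals the left operand's closure size = 1 (its accept is not ε-reachable, so the closure stops there)
  bb → C equals the left operand's closure size = 1 (its accept is not ε-reachable, so the closure stops there)
  (bb)* → new start has ε-edges to the inner start and to the new accept, so C = 2 + 1 = 3
  (bb)*b → the left operand accepts ε, so the closure extends into the next operand (via the concat ε-link); C = 3 + 1 = 4
  ((bb)*b)* → new start has ε-edges to the inner start and to the new accept, so C = 2 + 4 = 6
  cc | ((bb)*b)* → C = 1 (new start) + (1 + 6) + 1 (new accept, since some branch ε-reaches its own accept) = 9
  (cc | ((bb)*b)*)c → the left operand accepts ε, so the closure extends into the next operand (via the concat ε-link); C = 9 + 1 = 10

10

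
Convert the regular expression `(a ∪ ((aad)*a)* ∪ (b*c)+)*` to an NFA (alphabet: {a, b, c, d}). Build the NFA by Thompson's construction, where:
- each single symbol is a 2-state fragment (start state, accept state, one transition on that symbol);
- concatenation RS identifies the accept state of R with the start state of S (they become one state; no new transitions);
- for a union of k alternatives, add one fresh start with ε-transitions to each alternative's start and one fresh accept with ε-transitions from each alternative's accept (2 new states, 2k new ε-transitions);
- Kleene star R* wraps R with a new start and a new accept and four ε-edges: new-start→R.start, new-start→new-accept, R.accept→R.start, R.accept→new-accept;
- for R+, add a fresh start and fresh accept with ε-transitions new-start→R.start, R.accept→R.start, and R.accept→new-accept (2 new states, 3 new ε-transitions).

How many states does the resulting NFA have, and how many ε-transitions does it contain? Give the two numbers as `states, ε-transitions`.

22, 25

Bottom-up over the parse tree:
Each of the 7 symbol leaves contributes 2 states and 0 ε-transitions.
  aad → 4 states, 0 ε-transitions
  (aad)* → 6 states, 4 ε-transitions
  (aad)*a → 7 states, 4 ε-transitions
  ((aad)*a)* → 9 states, 8 ε-transitions
  b* → 4 states, 4 ε-transitions
  b*c → 5 states, 4 ε-transitions
  (b*c)+ → 7 states, 7 ε-transitions
  a ∪ ((aad)*a)* ∪ (b*c)+ → 20 states, 21 ε-transitions
  (a ∪ ((aad)*a)* ∪ (b*c)+)* → 22 states, 25 ε-transitions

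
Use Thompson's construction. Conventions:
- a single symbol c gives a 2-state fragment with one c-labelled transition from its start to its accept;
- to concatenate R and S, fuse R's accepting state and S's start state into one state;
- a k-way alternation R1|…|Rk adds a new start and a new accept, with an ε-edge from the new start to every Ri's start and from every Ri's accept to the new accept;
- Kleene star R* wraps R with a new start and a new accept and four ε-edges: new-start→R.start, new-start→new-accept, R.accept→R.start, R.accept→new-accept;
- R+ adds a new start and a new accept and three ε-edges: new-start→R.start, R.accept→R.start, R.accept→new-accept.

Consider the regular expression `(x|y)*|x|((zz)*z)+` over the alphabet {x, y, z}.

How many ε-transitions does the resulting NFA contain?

21

By structural recursion:
Each of the 6 symbol leaves contributes 0 ε-transitions.
  x|y → 4 ε-transitions
  (x|y)* → 8 ε-transitions
  zz → 0 ε-transitions
  (zz)* → 4 ε-transitions
  (zz)*z → 4 ε-transitions
  ((zz)*z)+ → 7 ε-transitions
  (x|y)*|x|((zz)*z)+ → 21 ε-transitions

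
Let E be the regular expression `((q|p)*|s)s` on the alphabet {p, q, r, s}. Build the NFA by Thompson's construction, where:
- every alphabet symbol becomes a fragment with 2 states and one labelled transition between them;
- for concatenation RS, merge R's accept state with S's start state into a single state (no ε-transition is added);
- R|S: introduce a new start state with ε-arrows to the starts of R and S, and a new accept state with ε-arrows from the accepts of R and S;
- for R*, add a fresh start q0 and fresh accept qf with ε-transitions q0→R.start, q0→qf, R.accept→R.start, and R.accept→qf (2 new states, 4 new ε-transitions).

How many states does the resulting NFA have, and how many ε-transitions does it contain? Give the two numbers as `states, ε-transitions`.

13, 12

Building bottom-up:
Each of the 4 symbol leaves contributes 2 states and 0 ε-transitions.
  q|p — 6 states, 4 ε-transitions
  (q|p)* — 8 states, 8 ε-transitions
  (q|p)*|s — 12 states, 12 ε-transitions
  ((q|p)*|s)s — 13 states, 12 ε-transitions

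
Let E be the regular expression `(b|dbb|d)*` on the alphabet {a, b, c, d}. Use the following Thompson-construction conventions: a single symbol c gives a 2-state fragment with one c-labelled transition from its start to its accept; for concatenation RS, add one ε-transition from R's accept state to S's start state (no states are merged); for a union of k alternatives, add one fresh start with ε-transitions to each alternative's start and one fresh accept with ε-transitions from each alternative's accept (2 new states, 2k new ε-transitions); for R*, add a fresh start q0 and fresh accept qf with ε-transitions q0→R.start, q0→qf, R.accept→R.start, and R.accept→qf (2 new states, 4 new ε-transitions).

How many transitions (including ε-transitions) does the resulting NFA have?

17

Per subexpression:
Each of the 5 symbol leaves contributes 1 transition (1 symbol, 0 ε).
  dbb — 5 transitions (3 symbol, 2 ε)
  b|dbb|d — 13 transitions (5 symbol, 8 ε)
  (b|dbb|d)* — 17 transitions (5 symbol, 12 ε)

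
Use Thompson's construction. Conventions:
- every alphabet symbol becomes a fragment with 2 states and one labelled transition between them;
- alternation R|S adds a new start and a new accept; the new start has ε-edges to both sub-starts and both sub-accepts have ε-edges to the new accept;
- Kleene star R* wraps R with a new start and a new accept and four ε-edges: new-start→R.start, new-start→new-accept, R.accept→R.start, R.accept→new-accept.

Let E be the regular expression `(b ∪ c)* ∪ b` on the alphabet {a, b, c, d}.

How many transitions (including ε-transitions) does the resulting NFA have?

Bottom-up over the parse tree:
Each of the 3 symbol leaves contributes 1 transition (1 symbol, 0 ε).
  b ∪ c = 6 transitions (2 symbol, 4 ε)
  (b ∪ c)* = 10 transitions (2 symbol, 8 ε)
  (b ∪ c)* ∪ b = 15 transitions (3 symbol, 12 ε)

15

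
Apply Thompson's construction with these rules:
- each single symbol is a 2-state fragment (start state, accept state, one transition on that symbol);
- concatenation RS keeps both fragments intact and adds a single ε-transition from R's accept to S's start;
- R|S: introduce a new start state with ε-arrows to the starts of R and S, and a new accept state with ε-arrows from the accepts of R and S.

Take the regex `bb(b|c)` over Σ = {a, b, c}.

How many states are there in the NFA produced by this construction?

10

Recursing over subexpressions:
Each of the 4 symbol leaves contributes a 2-state fragment.
  b|c : 6 states
  bb(b|c) : 10 states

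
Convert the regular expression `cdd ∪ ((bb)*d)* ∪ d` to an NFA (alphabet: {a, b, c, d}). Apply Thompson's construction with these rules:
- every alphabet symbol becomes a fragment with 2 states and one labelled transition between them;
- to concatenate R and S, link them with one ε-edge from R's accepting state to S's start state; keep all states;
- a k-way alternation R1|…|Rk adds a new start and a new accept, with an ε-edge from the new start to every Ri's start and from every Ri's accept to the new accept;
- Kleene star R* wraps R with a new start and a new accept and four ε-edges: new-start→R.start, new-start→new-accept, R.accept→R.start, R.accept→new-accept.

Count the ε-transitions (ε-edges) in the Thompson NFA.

Per subexpression:
Each of the 7 symbol leaves contributes 0 ε-transitions.
  cdd = 2 ε-transitions
  bb = 1 ε-transition
  (bb)* = 5 ε-transitions
  (bb)*d = 6 ε-transitions
  ((bb)*d)* = 10 ε-transitions
  cdd ∪ ((bb)*d)* ∪ d = 18 ε-transitions

18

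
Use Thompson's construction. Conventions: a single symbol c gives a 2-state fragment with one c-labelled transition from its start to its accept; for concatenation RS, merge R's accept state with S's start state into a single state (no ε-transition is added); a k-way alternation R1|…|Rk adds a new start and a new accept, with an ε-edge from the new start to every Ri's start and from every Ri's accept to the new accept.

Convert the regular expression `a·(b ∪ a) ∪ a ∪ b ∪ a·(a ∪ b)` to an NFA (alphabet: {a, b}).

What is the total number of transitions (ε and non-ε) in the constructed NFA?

Recursing over subexpressions:
Each of the 8 symbol leaves contributes 1 transition (1 symbol, 0 ε).
  b ∪ a → 6 transitions (2 symbol, 4 ε)
  a·(b ∪ a) → 7 transitions (3 symbol, 4 ε)
  a ∪ b → 6 transitions (2 symbol, 4 ε)
  a·(a ∪ b) → 7 transitions (3 symbol, 4 ε)
  a·(b ∪ a) ∪ a ∪ b ∪ a·(a ∪ b) → 24 transitions (8 symbol, 16 ε)

24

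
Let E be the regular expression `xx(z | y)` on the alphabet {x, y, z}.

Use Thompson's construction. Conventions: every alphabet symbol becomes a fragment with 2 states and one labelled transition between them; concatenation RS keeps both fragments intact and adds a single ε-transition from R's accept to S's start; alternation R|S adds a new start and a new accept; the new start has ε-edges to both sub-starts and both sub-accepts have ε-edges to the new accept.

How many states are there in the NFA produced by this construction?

Per subexpression:
Each of the 4 symbol leaves contributes a 2-state fragment.
  z | y : 6 states
  xx(z | y) : 10 states

10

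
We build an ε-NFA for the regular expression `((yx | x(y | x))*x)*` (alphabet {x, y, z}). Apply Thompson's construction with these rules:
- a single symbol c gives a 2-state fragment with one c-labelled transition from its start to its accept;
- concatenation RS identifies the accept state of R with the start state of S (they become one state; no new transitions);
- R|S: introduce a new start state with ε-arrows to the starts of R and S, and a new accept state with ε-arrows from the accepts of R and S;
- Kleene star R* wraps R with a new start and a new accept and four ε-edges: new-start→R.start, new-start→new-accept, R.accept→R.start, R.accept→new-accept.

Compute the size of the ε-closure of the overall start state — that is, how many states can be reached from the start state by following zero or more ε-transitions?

7

Let C(F) = |ε-closure(F.start)| within fragment F, and note whether F accepts ε. Symbol fragments have C = 1 and do not accept ε. Then:
  yx : C equals the left operand's closure size = 1 (its accept is not ε-reachable, so the closure stops there)
  y | x : new start ε-reaches every alternative's start; none of them accept ε, so the new accept is not reached: C = 1 + 1 + 1 = 3
  x(y | x) : C equals the left operand's closure size = 1 (its accept is not ε-reachable, so the closure stops there)
  yx | x(y | x) : new start ε-reaches every alternative's start; none of them accept ε, so the new accept is not reached: C = 1 + 1 + 1 = 3
  (yx | x(y | x))* : C = 1 (new start) + 3 (body) + 1 (new accept) = 5
  (yx | x(y | x))*x : the left operand accepts ε, so the closure extends into the next operand (the shared merged state is already counted); C = 5 + (1−1) = 5
  ((yx | x(y | x))*x)* : the star's fresh start ε-reaches both the body's start and the fresh accept: C = 2 + 5 = 7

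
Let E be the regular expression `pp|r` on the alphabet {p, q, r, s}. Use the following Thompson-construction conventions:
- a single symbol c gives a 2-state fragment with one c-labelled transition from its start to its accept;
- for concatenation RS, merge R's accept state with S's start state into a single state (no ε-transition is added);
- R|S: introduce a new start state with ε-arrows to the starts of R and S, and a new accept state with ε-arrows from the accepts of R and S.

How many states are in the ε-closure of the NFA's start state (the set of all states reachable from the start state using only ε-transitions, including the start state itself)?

3

Let C(F) = |ε-closure(F.start)| within fragment F, and note whether F accepts ε. Symbol fragments have C = 1 and do not accept ε. Then:
  pp → |closure| equals the left operand's closure size = 1 (its accept is not ε-reachable, so the closure stops there)
  pp|r → new start ε-reaches every alternative's start; none of them accept ε, so the new accept is not reached: |closure| = 1 + 1 + 1 = 3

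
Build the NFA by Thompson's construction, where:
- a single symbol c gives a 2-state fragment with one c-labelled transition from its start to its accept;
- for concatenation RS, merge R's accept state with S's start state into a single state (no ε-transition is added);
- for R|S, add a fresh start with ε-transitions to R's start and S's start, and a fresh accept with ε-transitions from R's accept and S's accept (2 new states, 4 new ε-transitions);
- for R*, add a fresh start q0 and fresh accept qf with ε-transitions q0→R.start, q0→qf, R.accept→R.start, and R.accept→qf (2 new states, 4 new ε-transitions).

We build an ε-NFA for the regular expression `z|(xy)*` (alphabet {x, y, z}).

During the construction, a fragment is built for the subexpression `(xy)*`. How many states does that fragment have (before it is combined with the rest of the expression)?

Fragment for `(xy)*`:
Each of the 2 symbol leaves contributes a 2-state fragment.
  xy → 3 states
  (xy)* → 5 states

5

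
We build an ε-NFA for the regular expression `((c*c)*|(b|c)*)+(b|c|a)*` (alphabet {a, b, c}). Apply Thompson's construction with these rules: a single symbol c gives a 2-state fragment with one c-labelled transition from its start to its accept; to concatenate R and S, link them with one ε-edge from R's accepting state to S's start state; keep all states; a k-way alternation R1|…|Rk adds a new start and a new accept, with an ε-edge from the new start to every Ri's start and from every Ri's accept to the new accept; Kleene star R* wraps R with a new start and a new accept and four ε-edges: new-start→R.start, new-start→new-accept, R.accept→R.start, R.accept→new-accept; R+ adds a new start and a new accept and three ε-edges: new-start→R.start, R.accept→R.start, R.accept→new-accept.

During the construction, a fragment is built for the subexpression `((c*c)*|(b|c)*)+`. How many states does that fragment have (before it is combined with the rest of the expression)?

Fragment for `((c*c)*|(b|c)*)+`:
Each of the 4 symbol leaves contributes a 2-state fragment.
  c* : 4 states
  c*c : 6 states
  (c*c)* : 8 states
  b|c : 6 states
  (b|c)* : 8 states
  (c*c)*|(b|c)* : 18 states
  ((c*c)*|(b|c)*)+ : 20 states

20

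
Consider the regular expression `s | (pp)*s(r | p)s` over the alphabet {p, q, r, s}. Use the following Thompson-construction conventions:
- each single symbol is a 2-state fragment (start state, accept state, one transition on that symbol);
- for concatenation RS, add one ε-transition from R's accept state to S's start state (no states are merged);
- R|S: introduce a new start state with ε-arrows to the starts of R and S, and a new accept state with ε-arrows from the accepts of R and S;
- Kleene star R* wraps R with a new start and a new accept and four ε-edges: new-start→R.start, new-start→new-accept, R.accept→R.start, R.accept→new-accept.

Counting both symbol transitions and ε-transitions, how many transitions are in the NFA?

23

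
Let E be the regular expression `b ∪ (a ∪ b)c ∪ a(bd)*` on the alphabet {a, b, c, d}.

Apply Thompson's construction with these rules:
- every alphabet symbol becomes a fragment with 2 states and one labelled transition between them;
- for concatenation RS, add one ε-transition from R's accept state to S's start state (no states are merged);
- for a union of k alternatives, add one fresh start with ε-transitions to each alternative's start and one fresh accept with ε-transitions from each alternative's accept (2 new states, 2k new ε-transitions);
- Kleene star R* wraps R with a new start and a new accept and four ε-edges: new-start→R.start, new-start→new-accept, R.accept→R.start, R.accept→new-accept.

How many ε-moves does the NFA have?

17

Per subexpression:
Each of the 7 symbol leaves contributes 0 ε-transitions.
  a ∪ b = 4 ε-transitions
  (a ∪ b)c = 5 ε-transitions
  bd = 1 ε-transition
  (bd)* = 5 ε-transitions
  a(bd)* = 6 ε-transitions
  b ∪ (a ∪ b)c ∪ a(bd)* = 17 ε-transitions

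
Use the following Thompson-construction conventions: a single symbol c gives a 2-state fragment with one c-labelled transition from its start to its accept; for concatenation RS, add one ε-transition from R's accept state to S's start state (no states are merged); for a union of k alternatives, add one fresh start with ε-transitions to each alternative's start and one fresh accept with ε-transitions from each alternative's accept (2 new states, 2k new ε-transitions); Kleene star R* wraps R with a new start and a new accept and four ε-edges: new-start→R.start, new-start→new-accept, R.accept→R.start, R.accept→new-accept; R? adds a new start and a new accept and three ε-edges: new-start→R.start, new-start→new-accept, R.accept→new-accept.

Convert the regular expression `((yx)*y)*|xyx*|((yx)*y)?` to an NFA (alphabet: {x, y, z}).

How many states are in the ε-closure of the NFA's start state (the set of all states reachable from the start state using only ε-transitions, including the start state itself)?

15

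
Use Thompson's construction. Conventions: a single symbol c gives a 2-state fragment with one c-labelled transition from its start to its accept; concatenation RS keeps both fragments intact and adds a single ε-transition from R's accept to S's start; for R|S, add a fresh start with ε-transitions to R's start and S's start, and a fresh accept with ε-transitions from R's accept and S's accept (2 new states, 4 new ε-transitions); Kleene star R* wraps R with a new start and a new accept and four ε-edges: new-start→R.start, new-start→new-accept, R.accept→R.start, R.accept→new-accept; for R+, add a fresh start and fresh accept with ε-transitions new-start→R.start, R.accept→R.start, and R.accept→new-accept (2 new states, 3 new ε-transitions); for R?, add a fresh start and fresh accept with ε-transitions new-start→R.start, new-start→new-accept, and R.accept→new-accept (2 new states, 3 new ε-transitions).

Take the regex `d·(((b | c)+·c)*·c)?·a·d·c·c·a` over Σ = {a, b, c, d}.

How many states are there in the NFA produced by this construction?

28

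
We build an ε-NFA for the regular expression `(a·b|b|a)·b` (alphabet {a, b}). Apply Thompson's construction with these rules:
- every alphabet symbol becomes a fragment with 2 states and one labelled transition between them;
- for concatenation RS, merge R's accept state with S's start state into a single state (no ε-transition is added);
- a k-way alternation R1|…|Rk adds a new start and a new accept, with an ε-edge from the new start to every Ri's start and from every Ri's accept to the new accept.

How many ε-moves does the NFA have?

By structural recursion:
Each of the 5 symbol leaves contributes 0 ε-transitions.
  a·b — 0 ε-transitions
  a·b|b|a — 6 ε-transitions
  (a·b|b|a)·b — 6 ε-transitions

6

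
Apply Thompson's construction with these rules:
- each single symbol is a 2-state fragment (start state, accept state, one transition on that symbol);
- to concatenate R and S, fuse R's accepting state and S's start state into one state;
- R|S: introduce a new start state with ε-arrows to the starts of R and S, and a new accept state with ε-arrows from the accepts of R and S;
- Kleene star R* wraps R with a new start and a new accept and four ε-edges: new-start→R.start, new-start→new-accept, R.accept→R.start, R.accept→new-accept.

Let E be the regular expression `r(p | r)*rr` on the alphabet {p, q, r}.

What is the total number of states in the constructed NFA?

11

Bottom-up over the parse tree:
Each of the 5 symbol leaves contributes a 2-state fragment.
  p | r → 6 states
  (p | r)* → 8 states
  r(p | r)*rr → 11 states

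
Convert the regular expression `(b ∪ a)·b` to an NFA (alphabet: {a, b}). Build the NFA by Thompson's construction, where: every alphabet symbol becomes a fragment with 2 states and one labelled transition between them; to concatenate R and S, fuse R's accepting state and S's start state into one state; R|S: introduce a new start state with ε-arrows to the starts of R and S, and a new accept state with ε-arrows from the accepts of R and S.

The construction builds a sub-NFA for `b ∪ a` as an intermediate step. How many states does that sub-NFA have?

6

Fragment for `b ∪ a`:
Each of the 2 symbol leaves contributes a 2-state fragment.
  b ∪ a : 6 states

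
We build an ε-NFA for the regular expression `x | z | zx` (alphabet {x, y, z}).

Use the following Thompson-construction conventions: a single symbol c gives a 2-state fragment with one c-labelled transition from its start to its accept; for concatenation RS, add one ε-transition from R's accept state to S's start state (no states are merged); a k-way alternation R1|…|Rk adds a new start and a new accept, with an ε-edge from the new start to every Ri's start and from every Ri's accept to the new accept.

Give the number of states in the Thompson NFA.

10

Bottom-up over the parse tree:
Each of the 4 symbol leaves contributes a 2-state fragment.
  zx — 4 states
  x | z | zx — 10 states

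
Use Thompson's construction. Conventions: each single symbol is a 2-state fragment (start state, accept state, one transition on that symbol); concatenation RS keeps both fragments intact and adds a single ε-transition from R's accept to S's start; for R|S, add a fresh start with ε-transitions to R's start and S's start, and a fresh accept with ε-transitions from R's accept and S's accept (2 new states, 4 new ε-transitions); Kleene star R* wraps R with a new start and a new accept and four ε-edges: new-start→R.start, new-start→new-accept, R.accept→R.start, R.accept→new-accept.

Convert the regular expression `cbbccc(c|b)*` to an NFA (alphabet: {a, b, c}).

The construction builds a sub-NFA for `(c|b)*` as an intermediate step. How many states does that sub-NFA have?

Fragment for `(c|b)*`:
Each of the 2 symbol leaves contributes a 2-state fragment.
  c|b : 6 states
  (c|b)* : 8 states

8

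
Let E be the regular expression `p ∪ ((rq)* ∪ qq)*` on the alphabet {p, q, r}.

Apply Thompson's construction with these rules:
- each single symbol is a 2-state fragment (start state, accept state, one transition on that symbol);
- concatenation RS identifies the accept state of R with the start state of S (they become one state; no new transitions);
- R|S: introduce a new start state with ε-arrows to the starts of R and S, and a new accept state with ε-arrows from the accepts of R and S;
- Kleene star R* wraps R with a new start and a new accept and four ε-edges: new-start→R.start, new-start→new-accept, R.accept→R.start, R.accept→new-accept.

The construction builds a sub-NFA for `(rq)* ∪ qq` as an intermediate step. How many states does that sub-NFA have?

Fragment for `(rq)* ∪ qq`:
Each of the 4 symbol leaves contributes a 2-state fragment.
  rq = 3 states
  (rq)* = 5 states
  qq = 3 states
  (rq)* ∪ qq = 10 states

10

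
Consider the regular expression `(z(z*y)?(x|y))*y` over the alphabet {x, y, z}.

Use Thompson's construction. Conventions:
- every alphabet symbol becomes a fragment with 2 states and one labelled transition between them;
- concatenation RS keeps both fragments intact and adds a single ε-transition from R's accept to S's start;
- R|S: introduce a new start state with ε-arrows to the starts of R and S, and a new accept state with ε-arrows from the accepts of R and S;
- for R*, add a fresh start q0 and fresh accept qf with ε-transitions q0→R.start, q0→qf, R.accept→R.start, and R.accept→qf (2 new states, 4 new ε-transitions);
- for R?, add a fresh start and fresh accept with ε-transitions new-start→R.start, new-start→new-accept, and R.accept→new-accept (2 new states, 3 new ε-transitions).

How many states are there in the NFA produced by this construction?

Recursing over subexpressions:
Each of the 6 symbol leaves contributes a 2-state fragment.
  z* = 4 states
  z*y = 6 states
  (z*y)? = 8 states
  x|y = 6 states
  z(z*y)?(x|y) = 16 states
  (z(z*y)?(x|y))* = 18 states
  (z(z*y)?(x|y))*y = 20 states

20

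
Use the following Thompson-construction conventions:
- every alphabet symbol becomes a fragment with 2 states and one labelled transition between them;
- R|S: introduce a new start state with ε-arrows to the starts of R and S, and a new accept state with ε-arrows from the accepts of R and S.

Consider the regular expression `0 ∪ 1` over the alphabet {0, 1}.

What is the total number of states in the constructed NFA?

6

By structural recursion:
Each of the 2 symbol leaves contributes a 2-state fragment.
  0 ∪ 1 → 6 states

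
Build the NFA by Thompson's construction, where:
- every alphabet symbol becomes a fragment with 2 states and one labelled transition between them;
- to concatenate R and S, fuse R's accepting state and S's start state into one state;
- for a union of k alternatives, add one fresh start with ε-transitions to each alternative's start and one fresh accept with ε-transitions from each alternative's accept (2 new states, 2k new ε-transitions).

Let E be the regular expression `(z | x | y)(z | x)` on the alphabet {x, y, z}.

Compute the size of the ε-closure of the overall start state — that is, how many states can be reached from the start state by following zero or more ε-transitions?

Work bottom-up. For each fragment F, track |ε-closure(F.start)| and whether F's accept lies in that closure (i.e. whether F accepts ε). A single-symbol fragment has closure size 1 and does not accept ε.
  z | x | y : C = 1 + 1 + 1 + 1 = 4 (the new accept is not ε-reachable since no branch accepts ε)
  z | x : new start ε-reaches every alternative's start; none of them accept ε, so the new accept is not reached: C = 1 + 1 + 1 = 3
  (z | x | y)(z | x) : C equals the left operand's closure size = 4 (its accept is not ε-reachable, so the closure stops there)

4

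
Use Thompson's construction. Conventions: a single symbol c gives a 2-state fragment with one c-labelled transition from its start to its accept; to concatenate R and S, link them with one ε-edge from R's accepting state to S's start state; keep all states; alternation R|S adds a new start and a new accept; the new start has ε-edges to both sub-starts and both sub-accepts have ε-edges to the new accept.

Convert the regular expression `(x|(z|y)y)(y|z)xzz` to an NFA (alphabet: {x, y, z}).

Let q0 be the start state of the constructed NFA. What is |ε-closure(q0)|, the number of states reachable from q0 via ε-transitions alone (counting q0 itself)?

Work bottom-up. For each fragment F, track |ε-closure(F.start)| and whether F's accept lies in that closure (i.e. whether F accepts ε). A single-symbol fragment has closure size 1 and does not accept ε.
  z|y : new start ε-reaches every alternative's start; none of them accept ε, so the new accept is not reached: C = 1 + 1 + 1 = 3
  (z|y)y : C equals the left operand's closure size = 3 (its accept is not ε-reachable, so the closure stops there)
  x|(z|y)y : C = 1 + 1 + 3 = 5 (the new accept is not ε-reachable since no branch accepts ε)
  y|z : C = 1 + 1 + 1 = 3 (the new accept is not ε-reachable since no branch accepts ε)
  (x|(z|y)y)(y|z)xzz : C equals the left operand's closure size = 5 (its accept is not ε-reachable, so the closure stops there)

5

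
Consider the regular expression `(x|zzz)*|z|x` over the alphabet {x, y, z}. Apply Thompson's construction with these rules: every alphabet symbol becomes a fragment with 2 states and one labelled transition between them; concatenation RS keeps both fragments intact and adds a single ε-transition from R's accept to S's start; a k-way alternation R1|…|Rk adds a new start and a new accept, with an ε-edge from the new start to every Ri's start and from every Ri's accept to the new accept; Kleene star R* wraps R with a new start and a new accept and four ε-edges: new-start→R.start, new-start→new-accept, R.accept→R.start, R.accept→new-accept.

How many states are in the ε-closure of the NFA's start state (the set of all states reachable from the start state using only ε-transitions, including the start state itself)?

Compute the ε-closure size of each fragment's start state recursively; a symbol fragment's start has no outgoing ε-edge, so its closure is just itself (size 1).
  zzz : same as the first factor's closure: C = 1
  x|zzz : new start ε-reaches every alternative's start; none of them accept ε, so the new accept is not reached: C = 1 + 1 + 1 = 3
  (x|zzz)* : the star's fresh start ε-reaches both the body's start and the fresh accept: C = 2 + 3 = 5
  (x|zzz)*|z|x : new start ε-reaches every alternative's start; at least one alternative accepts ε, so the union's new accept is reached too: C = 1 + 5 + 1 + 1 + 1 = 9

9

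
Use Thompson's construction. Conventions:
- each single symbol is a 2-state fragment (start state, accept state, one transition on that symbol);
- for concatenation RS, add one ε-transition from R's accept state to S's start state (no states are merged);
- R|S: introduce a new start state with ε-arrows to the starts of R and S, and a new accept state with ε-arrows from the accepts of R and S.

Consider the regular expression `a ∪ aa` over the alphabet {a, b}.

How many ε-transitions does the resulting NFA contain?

Recursing over subexpressions:
Each of the 3 symbol leaves contributes 0 ε-transitions.
  aa : 1 ε-transition
  a ∪ aa : 5 ε-transitions

5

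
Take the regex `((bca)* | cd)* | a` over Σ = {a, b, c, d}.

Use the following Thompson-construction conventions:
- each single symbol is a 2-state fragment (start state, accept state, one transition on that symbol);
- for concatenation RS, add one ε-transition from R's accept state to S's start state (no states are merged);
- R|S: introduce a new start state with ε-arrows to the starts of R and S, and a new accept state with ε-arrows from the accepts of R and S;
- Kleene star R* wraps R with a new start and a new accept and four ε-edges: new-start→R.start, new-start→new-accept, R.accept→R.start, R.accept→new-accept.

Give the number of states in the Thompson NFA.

20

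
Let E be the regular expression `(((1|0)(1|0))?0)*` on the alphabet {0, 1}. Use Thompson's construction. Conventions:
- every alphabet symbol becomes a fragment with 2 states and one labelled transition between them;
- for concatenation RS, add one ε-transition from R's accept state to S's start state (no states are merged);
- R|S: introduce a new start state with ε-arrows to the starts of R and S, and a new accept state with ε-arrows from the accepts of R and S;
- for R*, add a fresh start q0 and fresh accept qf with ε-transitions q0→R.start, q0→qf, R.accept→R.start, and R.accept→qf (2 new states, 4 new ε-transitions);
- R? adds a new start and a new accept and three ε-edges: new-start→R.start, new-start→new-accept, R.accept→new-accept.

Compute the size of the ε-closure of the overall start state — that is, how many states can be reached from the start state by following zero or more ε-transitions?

8

Compute the ε-closure size of each fragment's start state recursively; a symbol fragment's start has no outgoing ε-edge, so its closure is just itself (size 1).
  1|0 → new start ε-reaches every alternative's start; none of them accept ε, so the new accept is not reached: C = 1 + 1 + 1 = 3
  1|0 → C = 1 + 1 + 1 = 3 (the new accept is not ε-reachable since no branch accepts ε)
  (1|0)(1|0) → same as the first factor's closure: C = 3
  ((1|0)(1|0))? → new start has ε-edges to the inner start and to the new accept, so C = 2 + 3 = 5
  ((1|0)(1|0))?0 → the left operand accepts ε, so the closure extends into the next operand (via the concat ε-link); C = 5 + 1 = 6
  (((1|0)(1|0))?0)* → new start has ε-edges to the inner start and to the new accept, so C = 2 + 6 = 8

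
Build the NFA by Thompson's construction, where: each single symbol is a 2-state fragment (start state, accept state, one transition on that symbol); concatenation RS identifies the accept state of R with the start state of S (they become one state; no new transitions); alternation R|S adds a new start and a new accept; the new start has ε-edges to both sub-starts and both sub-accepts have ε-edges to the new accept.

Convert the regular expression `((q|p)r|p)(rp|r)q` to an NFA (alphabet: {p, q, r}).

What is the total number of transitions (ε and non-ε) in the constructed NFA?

20

Recursing over subexpressions:
Each of the 8 symbol leaves contributes 1 transition (1 symbol, 0 ε).
  q|p → 6 transitions (2 symbol, 4 ε)
  (q|p)r → 7 transitions (3 symbol, 4 ε)
  (q|p)r|p → 12 transitions (4 symbol, 8 ε)
  rp → 2 transitions (2 symbol, 0 ε)
  rp|r → 7 transitions (3 symbol, 4 ε)
  ((q|p)r|p)(rp|r)q → 20 transitions (8 symbol, 12 ε)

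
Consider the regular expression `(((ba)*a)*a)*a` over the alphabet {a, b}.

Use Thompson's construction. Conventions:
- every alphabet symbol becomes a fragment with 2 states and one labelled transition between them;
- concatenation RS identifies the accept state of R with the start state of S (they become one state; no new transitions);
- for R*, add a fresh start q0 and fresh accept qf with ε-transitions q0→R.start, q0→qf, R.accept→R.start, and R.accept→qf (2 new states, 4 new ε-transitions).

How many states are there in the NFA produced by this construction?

Building bottom-up:
Each of the 5 symbol leaves contributes a 2-state fragment.
  ba → 3 states
  (ba)* → 5 states
  (ba)*a → 6 states
  ((ba)*a)* → 8 states
  ((ba)*a)*a → 9 states
  (((ba)*a)*a)* → 11 states
  (((ba)*a)*a)*a → 12 states

12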